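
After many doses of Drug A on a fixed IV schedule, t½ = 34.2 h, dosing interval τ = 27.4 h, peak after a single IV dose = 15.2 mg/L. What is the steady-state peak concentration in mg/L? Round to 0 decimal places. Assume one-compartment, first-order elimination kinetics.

36 mg/L

k = ln2 / t½ = 0.693147 / 34.2 = 0.02027 h⁻¹
e^(−kτ) = e^(−0.02027 × 27.4) = 0.5738
Accumulation ratio R = 1 / (1 − e^(−kτ)) = 1 / (1 − 0.5738) = 2.346
Steady-state peak = C₀ × R = 15.2 × 2.346 = 35.66 mg/L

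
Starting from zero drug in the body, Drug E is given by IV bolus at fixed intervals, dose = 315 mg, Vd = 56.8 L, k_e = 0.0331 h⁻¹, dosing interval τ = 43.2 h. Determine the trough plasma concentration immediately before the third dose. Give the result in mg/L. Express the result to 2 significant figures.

1.6 mg/L

C₀ per dose = Dose / Vd = 315 / 56.8 = 5.546 mg/L
Fraction remaining after one interval: r = e^(−kτ) = e^(−0.03310 × 43.2) = 0.2393
Before dose 3, 2 doses have been given (aged 1τ, 2τ).
C_trough = C₀ × (r + r²) = 5.546 × (0.2393 + 0.05726) = 1.645 mg/L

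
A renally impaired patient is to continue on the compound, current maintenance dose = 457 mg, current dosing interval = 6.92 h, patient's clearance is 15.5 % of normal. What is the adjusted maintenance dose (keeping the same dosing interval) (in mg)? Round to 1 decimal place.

To keep the same average steady-state level, dosing rate must scale with clearance.
CL ratio = 15.5 / 100 = 0.1550
New dose (same interval) = 457 × 0.1550 = 70.84 mg

70.8 mg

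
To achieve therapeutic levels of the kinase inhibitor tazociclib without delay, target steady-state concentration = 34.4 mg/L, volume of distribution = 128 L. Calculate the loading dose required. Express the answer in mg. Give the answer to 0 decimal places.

4403 mg

LD = Css × Vd = 34.4 × 128 = 4403 mg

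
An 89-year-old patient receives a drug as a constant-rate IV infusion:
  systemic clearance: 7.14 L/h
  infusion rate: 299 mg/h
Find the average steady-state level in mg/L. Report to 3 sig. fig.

At steady state Css = R₀ / CL = 299 / 7.140 = 41.88 mg/L

41.9 mg/L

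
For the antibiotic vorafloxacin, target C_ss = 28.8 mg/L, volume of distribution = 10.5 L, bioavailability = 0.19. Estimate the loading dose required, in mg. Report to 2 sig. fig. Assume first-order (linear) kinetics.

LD = Css × Vd / F = 28.8 × 10.5 / 0.19 = 1592 mg

1600 mg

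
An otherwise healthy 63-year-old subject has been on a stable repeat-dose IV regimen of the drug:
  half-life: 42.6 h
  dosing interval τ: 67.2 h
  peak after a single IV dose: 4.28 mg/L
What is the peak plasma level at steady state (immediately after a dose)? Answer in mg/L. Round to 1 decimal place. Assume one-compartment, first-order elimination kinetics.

6.4 mg/L

k = ln2 / t½ = 0.693147 / 42.6 = 0.01627 h⁻¹
e^(−kτ) = e^(−0.01627 × 67.2) = 0.3351
Accumulation ratio R = 1 / (1 − e^(−kτ)) = 1 / (1 − 0.3351) = 1.504
Steady-state peak = C₀ × R = 4.28 × 1.504 = 6.437 mg/L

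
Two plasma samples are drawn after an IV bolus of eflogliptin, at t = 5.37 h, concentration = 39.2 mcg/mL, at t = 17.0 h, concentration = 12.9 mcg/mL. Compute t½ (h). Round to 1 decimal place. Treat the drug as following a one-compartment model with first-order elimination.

7.3 h

k = ln(C₁/C₂) / (t₂ − t₁) = ln(39.2/12.9) / (17.0 − 5.37)
  = 1.111 / 11.63 = 0.09553 h⁻¹
t½ = ln2 / k = 0.693147 / 0.09553 = 7.256 h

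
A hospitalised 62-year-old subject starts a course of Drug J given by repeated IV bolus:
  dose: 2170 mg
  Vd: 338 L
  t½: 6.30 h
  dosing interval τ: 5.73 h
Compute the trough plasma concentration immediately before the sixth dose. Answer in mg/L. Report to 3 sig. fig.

C₀ per dose = Dose / Vd = 2170 / 338 = 6.420 mg/L
k = ln2 / t½ = 0.693147 / 6.30 = 0.1100 h⁻¹
Fraction remaining after one interval: r = e^(−kτ) = e^(−0.1100 × 5.73) = 0.5324
Before dose 6, 5 doses have been given (aged 1τ, 2τ, 3τ, 4τ, 5τ).
C_trough = C₀ × (r + r² + … + r^5) = C₀ × r(1−r^5)/(1−r)
        = 6.420 × 0.5324 × (1 − 0.04278) / (1 − 0.5324) = 6.997 mg/L

7.00 mg/L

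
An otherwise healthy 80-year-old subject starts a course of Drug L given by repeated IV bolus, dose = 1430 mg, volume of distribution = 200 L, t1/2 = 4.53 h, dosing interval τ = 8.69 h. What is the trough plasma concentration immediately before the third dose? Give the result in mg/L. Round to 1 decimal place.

2.4 mg/L

C₀ per dose = Dose / Vd = 1430 / 200 = 7.150 mg/L
k = ln2 / t½ = 0.693147 / 4.53 = 0.1530 h⁻¹
Fraction remaining after one interval: r = e^(−kτ) = e^(−0.1530 × 8.69) = 0.2646
Before dose 3, 2 doses have been given (aged 1τ, 2τ).
C_trough = C₀ × (r + r²) = 7.150 × (0.2646 + 0.07001) = 2.392 mg/L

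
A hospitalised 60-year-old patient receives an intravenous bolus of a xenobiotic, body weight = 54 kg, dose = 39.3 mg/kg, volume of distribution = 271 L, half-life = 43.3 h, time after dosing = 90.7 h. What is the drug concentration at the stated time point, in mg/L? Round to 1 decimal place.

Total dose = 39.3 × 54 = 2122 mg
C₀ = Dose / Vd = 2122 / 271 = 7.830 mg/L
k = ln2 / t½ = 0.693147 / 43.3 = 0.01601 h⁻¹
C = C₀ · e^(−k·t) = 7.830 × e^(−0.01601 × 90.7)
  = 7.830 × 0.2341 = 1.833 mg/L

1.8 mg/L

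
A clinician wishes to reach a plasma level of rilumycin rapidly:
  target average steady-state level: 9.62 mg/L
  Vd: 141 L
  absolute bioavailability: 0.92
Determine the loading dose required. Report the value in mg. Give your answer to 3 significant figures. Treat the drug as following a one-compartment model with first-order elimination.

1470 mg

LD = Css × Vd / F = 9.62 × 141 / 0.92 = 1474 mg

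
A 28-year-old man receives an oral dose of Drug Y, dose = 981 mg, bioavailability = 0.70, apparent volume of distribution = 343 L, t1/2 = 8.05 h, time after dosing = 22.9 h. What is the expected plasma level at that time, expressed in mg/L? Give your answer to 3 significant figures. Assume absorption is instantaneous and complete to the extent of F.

Amount reaching circulation = F × Dose = 0.70 × 981.0 = 686.7 mg
C₀ = F·Dose / Vd = 686.7 / 343 = 2.002 mg/L
k = ln2 / t½ = 0.693147 / 8.05 = 0.08611 h⁻¹
C = C₀ · e^(−k·t) = 2.002 × e^(−0.08611 × 22.9)
  = 2.002 × 0.1392 = 0.2787 mg/L

0.279 mg/L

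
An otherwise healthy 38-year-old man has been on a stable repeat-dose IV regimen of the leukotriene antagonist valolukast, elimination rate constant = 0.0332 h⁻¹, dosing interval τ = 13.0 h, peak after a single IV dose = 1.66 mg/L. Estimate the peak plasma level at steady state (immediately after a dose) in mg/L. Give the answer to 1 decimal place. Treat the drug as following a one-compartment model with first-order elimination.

e^(−kτ) = e^(−0.03320 × 13.0) = 0.6495
Accumulation ratio R = 1 / (1 − e^(−kτ)) = 1 / (1 − 0.6495) = 2.853
Steady-state peak = C₀ × R = 1.66 × 2.853 = 4.736 mg/L

4.7 mg/L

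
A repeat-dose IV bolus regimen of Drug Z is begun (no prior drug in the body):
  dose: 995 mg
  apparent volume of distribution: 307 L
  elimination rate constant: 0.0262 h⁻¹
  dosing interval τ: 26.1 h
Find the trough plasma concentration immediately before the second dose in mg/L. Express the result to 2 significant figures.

1.6 mg/L

C₀ per dose = Dose / Vd = 995 / 307 = 3.241 mg/L
Fraction remaining after one interval: r = e^(−kτ) = e^(−0.02620 × 26.1) = 0.5047
Before dose 2, 1 dose has been given (aged 1τ).
C_trough = C₀ × r = 3.241 × 0.5047 = 1.636 mg/L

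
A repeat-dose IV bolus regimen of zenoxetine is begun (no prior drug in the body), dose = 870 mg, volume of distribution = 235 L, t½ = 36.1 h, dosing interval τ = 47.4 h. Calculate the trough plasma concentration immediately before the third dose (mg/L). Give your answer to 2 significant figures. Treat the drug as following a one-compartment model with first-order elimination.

C₀ per dose = Dose / Vd = 870 / 235 = 3.702 mg/L
k = ln2 / t½ = 0.693147 / 36.1 = 0.01920 h⁻¹
Fraction remaining after one interval: r = e^(−kτ) = e^(−0.01920 × 47.4) = 0.4025
Before dose 3, 2 doses have been given (aged 1τ, 2τ).
C_trough = C₀ × (r + r²) = 3.702 × (0.4025 + 0.1620) = 2.090 mg/L

2.1 mg/L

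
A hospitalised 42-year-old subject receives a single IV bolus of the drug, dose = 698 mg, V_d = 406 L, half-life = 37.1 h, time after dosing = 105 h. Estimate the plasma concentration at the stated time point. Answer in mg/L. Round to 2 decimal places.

C₀ = Dose / Vd = 698.0 / 406 = 1.719 mg/L
k = ln2 / t½ = 0.693147 / 37.1 = 0.01868 h⁻¹
C = C₀ · e^(−k·t) = 1.719 × e^(−0.01868 × 105)
  = 1.719 × 0.1407 = 0.2419 mg/L

0.24 mg/L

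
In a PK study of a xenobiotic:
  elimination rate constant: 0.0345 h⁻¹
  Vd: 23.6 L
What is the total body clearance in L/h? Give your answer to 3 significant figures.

0.814 L/h

CL = k × Vd = 0.0345 × 23.6 = 0.8142 L/h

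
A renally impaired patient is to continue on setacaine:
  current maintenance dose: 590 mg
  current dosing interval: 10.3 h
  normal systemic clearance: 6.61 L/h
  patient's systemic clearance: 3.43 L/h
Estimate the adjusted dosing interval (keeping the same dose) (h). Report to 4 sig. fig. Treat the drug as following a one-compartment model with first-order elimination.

19.85 h

To keep the same average steady-state level, dosing rate must scale with clearance.
CL ratio = 3.43 / 6.61 = 0.5189
New interval (same dose) = 10.3 / 0.5189 = 19.85 h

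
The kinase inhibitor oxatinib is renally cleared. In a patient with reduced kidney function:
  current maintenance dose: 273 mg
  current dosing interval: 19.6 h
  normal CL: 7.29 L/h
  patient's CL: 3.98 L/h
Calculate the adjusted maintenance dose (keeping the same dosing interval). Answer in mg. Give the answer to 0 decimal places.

149 mg

To keep the same average steady-state level, dosing rate must scale with clearance.
CL ratio = 3.98 / 7.29 = 0.5460
New dose (same interval) = 273 × 0.5460 = 149.1 mg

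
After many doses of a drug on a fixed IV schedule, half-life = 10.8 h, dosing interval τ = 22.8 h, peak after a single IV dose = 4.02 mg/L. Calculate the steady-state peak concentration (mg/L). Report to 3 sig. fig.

5.23 mg/L

k = ln2 / t½ = 0.693147 / 10.8 = 0.06418 h⁻¹
e^(−kτ) = e^(−0.06418 × 22.8) = 0.2315
Accumulation ratio R = 1 / (1 − e^(−kτ)) = 1 / (1 − 0.2315) = 1.301
Steady-state peak = C₀ × R = 4.02 × 1.301 = 5.230 mg/L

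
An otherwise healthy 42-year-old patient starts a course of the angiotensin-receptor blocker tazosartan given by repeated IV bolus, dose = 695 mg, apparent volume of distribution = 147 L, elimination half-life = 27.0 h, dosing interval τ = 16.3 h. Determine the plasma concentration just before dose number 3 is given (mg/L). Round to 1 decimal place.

C₀ per dose = Dose / Vd = 695 / 147 = 4.728 mg/L
k = ln2 / t½ = 0.693147 / 27.0 = 0.02567 h⁻¹
Fraction remaining after one interval: r = e^(−kτ) = e^(−0.02567 × 16.3) = 0.6581
Before dose 3, 2 doses have been given (aged 1τ, 2τ).
C_trough = C₀ × (r + r²) = 4.728 × (0.6581 + 0.4331) = 5.159 mg/L

5.2 mg/L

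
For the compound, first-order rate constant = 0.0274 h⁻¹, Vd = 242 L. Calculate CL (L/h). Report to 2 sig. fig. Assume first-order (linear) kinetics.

CL = k × Vd = 0.0274 × 242 = 6.631 L/h

6.6 L/h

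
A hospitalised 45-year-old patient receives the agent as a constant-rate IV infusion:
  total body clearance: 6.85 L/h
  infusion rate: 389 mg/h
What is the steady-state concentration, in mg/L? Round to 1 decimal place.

56.8 mg/L

At steady state Css = R₀ / CL = 389 / 6.850 = 56.79 mg/L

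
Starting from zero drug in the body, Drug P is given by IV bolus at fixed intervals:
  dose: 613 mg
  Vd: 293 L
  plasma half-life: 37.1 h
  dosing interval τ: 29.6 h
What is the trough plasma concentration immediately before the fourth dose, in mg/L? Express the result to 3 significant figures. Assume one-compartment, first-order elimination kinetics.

2.29 mg/L

C₀ per dose = Dose / Vd = 613 / 293 = 2.092 mg/L
k = ln2 / t½ = 0.693147 / 37.1 = 0.01868 h⁻¹
Fraction remaining after one interval: r = e^(−kτ) = e^(−0.01868 × 29.6) = 0.5753
Before dose 4, 3 doses have been given (aged 1τ, 2τ, 3τ).
C_trough = C₀ × (r + r² + … + r^3) = C₀ × r(1−r^3)/(1−r)
        = 2.092 × 0.5753 × (1 − 0.1904) / (1 − 0.5753) = 2.294 mg/L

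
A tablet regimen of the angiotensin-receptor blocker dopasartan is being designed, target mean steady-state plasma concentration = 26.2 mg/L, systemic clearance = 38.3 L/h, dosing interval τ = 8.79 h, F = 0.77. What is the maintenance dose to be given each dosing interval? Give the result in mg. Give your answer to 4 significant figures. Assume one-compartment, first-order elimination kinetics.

11460 mg

At steady state, F × (Dose/τ) = Css × CL.
Dose = Css × CL × τ / F = 26.2 × 38.30 × 8.79 / 0.77 = 11460 mg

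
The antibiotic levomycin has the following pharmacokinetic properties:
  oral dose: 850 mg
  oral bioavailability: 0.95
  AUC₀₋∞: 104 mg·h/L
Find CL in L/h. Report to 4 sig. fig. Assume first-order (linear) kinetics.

CL = F·Dose / AUC = 0.95 × 850 / 104 = 7.764 L/h

7.764 L/h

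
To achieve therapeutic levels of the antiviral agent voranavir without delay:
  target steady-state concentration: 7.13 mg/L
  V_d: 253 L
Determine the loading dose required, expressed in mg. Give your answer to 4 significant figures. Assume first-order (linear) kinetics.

LD = Css × Vd = 7.13 × 253 = 1804 mg

1804 mg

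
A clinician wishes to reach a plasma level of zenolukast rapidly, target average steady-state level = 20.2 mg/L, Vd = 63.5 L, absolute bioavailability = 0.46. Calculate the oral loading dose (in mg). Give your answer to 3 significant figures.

LD = Css × Vd / F = 20.2 × 63.5 / 0.46 = 2788 mg

2790 mg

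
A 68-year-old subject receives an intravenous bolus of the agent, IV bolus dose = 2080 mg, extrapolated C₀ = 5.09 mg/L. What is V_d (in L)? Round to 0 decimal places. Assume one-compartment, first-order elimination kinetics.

409 L

Vd = Dose / C₀ = 2080 / 5.09 = 408.6 L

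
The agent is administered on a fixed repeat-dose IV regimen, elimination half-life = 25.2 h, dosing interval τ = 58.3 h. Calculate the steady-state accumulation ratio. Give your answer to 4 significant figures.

1.252

k = ln2 / t½ = 0.693147 / 25.2 = 0.02751 h⁻¹
e^(−kτ) = e^(−0.02751 × 58.3) = 0.2011
Accumulation ratio R = 1 / (1 − e^(−kτ)) = 1 / (1 − 0.2011) = 1.252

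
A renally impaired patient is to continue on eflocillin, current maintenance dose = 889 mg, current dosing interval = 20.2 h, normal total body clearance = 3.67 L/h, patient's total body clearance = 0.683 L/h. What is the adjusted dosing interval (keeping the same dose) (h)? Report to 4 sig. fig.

To keep the same average steady-state level, dosing rate must scale with clearance.
CL ratio = 0.683 / 3.67 = 0.1861
New interval (same dose) = 20.2 / 0.1861 = 108.5 h

108.5 h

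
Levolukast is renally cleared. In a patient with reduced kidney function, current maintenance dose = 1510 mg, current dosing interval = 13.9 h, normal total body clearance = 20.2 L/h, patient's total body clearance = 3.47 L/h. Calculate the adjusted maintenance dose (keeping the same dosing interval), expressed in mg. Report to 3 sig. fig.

To keep the same average steady-state level, dosing rate must scale with clearance.
CL ratio = 3.47 / 20.2 = 0.1718
New dose (same interval) = 1510 × 0.1718 = 259.4 mg

259 mg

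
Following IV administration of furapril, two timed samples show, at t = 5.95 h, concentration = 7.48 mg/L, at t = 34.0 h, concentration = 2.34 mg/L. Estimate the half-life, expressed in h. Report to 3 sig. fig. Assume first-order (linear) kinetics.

k = ln(C₁/C₂) / (t₂ − t₁) = ln(7.48/2.34) / (34.0 − 5.95)
  = 1.162 / 28.05 = 0.04143 h⁻¹
t½ = ln2 / k = 0.693147 / 0.04143 = 16.73 h

16.7 h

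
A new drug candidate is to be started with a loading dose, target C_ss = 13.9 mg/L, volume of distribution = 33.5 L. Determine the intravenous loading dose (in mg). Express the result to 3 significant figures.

LD = Css × Vd = 13.9 × 33.5 = 465.7 mg

466 mg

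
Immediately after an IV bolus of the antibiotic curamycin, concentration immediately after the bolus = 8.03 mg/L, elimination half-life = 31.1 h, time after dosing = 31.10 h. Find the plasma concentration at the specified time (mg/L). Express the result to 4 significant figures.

4.015 mg/L

k = ln2 / t½ = 0.693147 / 31.1 = 0.02229 h⁻¹
t / t½ = 31.10 / 31.1 = 1 half-lives
C = C₀ × (1/2)^1 = 8.030 × 0.5000 = 4.015 mg/L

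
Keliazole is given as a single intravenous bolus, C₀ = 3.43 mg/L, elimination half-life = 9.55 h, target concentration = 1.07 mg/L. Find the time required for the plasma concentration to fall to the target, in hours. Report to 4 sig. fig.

16.05 h

k = ln2 / t½ = 0.693147 / 9.55 = 0.07258 h⁻¹
t = ln(C₀ / C) / k = ln(3.430 / 1.07) / 0.07258
  = ln(3.206) / 0.07258 = 1.165 / 0.07258 = 16.05 h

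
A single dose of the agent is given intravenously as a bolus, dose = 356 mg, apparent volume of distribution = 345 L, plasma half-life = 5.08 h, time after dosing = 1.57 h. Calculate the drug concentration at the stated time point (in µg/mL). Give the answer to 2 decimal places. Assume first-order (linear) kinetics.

0.83 µg/mL

C₀ = Dose / Vd = 356.0 / 345 = 1.032 mg/L
k = ln2 / t½ = 0.693147 / 5.08 = 0.1364 h⁻¹
C = C₀ · e^(−k·t) = 1.032 × e^(−0.1364 × 1.57)
  = 1.032 × 0.8072 = 0.8330 mg/L
(0.8330 mg/L = 0.8330 µg/mL)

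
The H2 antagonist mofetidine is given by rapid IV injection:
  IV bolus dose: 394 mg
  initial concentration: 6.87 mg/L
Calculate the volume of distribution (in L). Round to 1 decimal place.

Vd = Dose / C₀ = 394.0 / 6.87 = 57.35 L

57.4 L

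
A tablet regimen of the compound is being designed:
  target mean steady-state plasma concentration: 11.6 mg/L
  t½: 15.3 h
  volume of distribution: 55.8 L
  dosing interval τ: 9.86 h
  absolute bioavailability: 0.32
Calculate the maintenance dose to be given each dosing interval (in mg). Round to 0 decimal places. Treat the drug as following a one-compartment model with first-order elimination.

k = ln2 / t½ = 0.693147 / 15.3 = 0.04530 h⁻¹
CL = k × Vd = 0.04530 × 55.8 = 2.528 L/h
At steady state, F × (Dose/τ) = Css × CL.
Dose = Css × CL × τ / F = 11.6 × 2.528 × 9.86 / 0.32 = 903.6 mg

904 mg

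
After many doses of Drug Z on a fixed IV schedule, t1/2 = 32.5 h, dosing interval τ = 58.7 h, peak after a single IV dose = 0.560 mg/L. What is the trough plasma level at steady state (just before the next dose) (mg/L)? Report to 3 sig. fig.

0.224 mg/L

k = ln2 / t½ = 0.693147 / 32.5 = 0.02133 h⁻¹
e^(−kτ) = e^(−0.02133 × 58.7) = 0.2859
Accumulation ratio R = 1 / (1 − e^(−kτ)) = 1 / (1 − 0.2859) = 1.400
Steady-state trough = C₀ × R × e^(−kτ) = 0.560 × 1.400 × 0.2859 = 0.2241 mg/L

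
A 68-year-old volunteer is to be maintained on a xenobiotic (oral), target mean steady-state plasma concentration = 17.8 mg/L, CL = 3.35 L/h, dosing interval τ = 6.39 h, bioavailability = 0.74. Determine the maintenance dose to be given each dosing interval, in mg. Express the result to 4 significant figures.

At steady state, F × (Dose/τ) = Css × CL.
Dose = Css × CL × τ / F = 17.8 × 3.350 × 6.39 / 0.74 = 514.9 mg

514.9 mg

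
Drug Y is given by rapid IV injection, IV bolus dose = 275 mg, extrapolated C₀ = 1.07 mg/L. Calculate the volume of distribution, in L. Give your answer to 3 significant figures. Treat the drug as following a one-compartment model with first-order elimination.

Vd = Dose / C₀ = 275.0 / 1.07 = 257.0 L

257 L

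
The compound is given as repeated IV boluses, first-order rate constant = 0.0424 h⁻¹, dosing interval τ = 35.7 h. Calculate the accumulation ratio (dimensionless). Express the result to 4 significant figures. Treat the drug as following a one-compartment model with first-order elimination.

e^(−kτ) = e^(−0.04240 × 35.7) = 0.2201
Accumulation ratio R = 1 / (1 − e^(−kτ)) = 1 / (1 − 0.2201) = 1.282

1.282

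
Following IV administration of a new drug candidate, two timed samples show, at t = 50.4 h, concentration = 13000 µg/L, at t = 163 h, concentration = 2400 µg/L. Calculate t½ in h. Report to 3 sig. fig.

46.2 h

k = ln(C₁/C₂) / (t₂ − t₁) = ln(13000/2400) / (163 − 50.4)
  = 1.689 / 112.6 = 0.01500 h⁻¹
t½ = ln2 / k = 0.693147 / 0.01500 = 46.21 h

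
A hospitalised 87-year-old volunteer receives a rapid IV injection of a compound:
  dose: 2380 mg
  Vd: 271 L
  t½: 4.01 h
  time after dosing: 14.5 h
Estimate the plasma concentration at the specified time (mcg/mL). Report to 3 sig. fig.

C₀ = Dose / Vd = 2380 / 271 = 8.782 mg/L
k = ln2 / t½ = 0.693147 / 4.01 = 0.1729 h⁻¹
C = C₀ · e^(−k·t) = 8.782 × e^(−0.1729 × 14.5)
  = 8.782 × 0.08151 = 0.7158 mg/L
(0.7158 mg/L = 0.7158 mcg/mL)

0.716 mcg/mL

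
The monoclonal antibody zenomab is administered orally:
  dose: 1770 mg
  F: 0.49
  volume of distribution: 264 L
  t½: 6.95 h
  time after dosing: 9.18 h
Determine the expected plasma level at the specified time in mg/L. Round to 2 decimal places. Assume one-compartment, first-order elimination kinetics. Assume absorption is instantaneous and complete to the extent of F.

Amount reaching circulation = F × Dose = 0.49 × 1770 = 867.3 mg
C₀ = F·Dose / Vd = 867.3 / 264 = 3.285 mg/L
k = ln2 / t½ = 0.693147 / 6.95 = 0.09973 h⁻¹
C = C₀ · e^(−k·t) = 3.285 × e^(−0.09973 × 9.18)
  = 3.285 × 0.4003 = 1.315 mg/L

1.32 mg/L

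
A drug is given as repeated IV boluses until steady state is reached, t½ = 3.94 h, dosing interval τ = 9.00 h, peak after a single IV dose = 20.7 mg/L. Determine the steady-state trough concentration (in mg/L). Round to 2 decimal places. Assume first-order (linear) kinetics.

k = ln2 / t½ = 0.693147 / 3.94 = 0.1759 h⁻¹
e^(−kτ) = e^(−0.1759 × 9.00) = 0.2053
Accumulation ratio R = 1 / (1 − e^(−kτ)) = 1 / (1 − 0.2053) = 1.258
Steady-state trough = C₀ × R × e^(−kτ) = 20.7 × 1.258 × 0.2053 = 5.346 mg/L

5.35 mg/L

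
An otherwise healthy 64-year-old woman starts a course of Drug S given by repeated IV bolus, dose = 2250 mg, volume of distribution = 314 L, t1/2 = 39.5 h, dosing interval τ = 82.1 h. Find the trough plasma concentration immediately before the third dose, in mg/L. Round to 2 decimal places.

2.10 mg/L

C₀ per dose = Dose / Vd = 2250 / 314 = 7.166 mg/L
k = ln2 / t½ = 0.693147 / 39.5 = 0.01755 h⁻¹
Fraction remaining after one interval: r = e^(−kτ) = e^(−0.01755 × 82.1) = 0.2367
Before dose 3, 2 doses have been given (aged 1τ, 2τ).
C_trough = C₀ × (r + r²) = 7.166 × (0.2367 + 0.05603) = 2.098 mg/L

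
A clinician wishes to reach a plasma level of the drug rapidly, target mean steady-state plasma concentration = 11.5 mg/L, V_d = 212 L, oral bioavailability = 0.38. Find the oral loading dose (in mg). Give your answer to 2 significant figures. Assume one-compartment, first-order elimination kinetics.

LD = Css × Vd / F = 11.5 × 212 / 0.38 = 6416 mg

6400 mg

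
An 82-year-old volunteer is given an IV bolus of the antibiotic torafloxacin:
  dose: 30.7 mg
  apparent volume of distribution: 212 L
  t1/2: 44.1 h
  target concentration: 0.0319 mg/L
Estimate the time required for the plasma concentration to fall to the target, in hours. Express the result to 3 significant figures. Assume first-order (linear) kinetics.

C₀ = Dose / Vd = 30.70 / 212 = 0.1448 mg/L
k = ln2 / t½ = 0.693147 / 44.1 = 0.01572 h⁻¹
t = ln(C₀ / C) / k = ln(0.1448 / 0.0319) / 0.01572
  = ln(4.539) / 0.01572 = 1.513 / 0.01572 = 96.25 h

96.3 h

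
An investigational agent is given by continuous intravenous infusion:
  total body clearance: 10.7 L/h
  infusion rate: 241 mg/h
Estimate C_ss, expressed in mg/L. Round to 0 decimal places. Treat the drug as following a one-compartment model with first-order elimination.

At steady state Css = R₀ / CL = 241 / 10.70 = 22.52 mg/L

23 mg/L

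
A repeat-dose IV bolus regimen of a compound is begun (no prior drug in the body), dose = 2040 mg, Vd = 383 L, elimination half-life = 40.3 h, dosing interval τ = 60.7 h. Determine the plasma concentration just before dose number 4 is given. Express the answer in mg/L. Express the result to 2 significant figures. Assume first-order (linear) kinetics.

C₀ per dose = Dose / Vd = 2040 / 383 = 5.326 mg/L
k = ln2 / t½ = 0.693147 / 40.3 = 0.01720 h⁻¹
Fraction remaining after one interval: r = e^(−kτ) = e^(−0.01720 × 60.7) = 0.3520
Before dose 4, 3 doses have been given (aged 1τ, 2τ, 3τ).
C_trough = C₀ × (r + r² + … + r^3) = C₀ × r(1−r^3)/(1−r)
        = 5.326 × 0.3520 × (1 − 0.04361) / (1 − 0.3520) = 2.767 mg/L

2.8 mg/L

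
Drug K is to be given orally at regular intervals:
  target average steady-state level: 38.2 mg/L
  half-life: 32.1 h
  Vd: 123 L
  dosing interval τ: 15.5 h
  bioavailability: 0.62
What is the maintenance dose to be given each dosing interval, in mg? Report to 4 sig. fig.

2536 mg

k = ln2 / t½ = 0.693147 / 32.1 = 0.02159 h⁻¹
CL = k × Vd = 0.02159 × 123 = 2.656 L/h
At steady state, F × (Dose/τ) = Css × CL.
Dose = Css × CL × τ / F = 38.2 × 2.656 × 15.5 / 0.62 = 2536 mg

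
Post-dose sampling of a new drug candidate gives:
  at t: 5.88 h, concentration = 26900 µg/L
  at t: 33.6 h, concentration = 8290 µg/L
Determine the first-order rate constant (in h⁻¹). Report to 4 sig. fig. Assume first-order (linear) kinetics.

k = ln(C₁/C₂) / (t₂ − t₁) = ln(26900/8290) / (33.6 − 5.88)
  = 1.177 / 27.72 = 0.04246 h⁻¹

0.04246 h⁻¹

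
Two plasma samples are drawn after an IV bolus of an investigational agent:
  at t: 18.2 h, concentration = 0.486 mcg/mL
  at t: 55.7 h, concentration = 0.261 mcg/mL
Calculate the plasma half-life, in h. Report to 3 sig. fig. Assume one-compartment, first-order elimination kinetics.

41.8 h

k = ln(C₁/C₂) / (t₂ − t₁) = ln(0.486/0.261) / (55.7 − 18.2)
  = 0.6217 / 37.50 = 0.01658 h⁻¹
t½ = ln2 / k = 0.693147 / 0.01658 = 41.81 h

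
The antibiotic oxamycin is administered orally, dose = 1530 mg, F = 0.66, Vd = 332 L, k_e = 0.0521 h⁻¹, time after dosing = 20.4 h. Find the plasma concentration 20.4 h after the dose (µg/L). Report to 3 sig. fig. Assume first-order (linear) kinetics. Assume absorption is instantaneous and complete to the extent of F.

Amount reaching circulation = F × Dose = 0.66 × 1530 = 1010 mg
C₀ = F·Dose / Vd = 1010 / 332 = 3.042 mg/L
C = C₀ · e^(−k·t) = 3.042 × e^(−0.05210 × 20.4)
  = 3.042 × 0.3455 = 1.051 mg/L
Convert: 1.051 mg/L × 1000 = 1051 µg/L

1050 µg/L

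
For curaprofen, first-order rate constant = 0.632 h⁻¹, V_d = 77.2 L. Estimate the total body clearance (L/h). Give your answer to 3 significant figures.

48.8 L/h

CL = k × Vd = 0.632 × 77.2 = 48.79 L/h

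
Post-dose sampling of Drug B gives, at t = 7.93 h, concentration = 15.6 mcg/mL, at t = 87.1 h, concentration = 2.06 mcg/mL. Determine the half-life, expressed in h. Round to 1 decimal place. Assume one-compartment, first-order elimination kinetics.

27.1 h

k = ln(C₁/C₂) / (t₂ − t₁) = ln(15.6/2.06) / (87.1 − 7.93)
  = 2.025 / 79.17 = 0.02558 h⁻¹
t½ = ln2 / k = 0.693147 / 0.02558 = 27.10 h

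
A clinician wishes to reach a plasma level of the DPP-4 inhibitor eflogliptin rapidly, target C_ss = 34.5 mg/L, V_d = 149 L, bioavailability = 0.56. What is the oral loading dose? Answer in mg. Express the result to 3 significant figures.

9180 mg

LD = Css × Vd / F = 34.5 × 149 / 0.56 = 9179 mg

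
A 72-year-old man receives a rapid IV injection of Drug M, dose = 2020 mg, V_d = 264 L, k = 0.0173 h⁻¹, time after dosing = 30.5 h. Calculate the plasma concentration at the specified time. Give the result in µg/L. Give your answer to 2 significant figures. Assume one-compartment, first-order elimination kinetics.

4500 µg/L

C₀ = Dose / Vd = 2020 / 264 = 7.652 mg/L
C = C₀ · e^(−k·t) = 7.652 × e^(−0.01730 × 30.5)
  = 7.652 × 0.5900 = 4.515 mg/L
Convert: 4.515 mg/L × 1000 = 4515 µg/L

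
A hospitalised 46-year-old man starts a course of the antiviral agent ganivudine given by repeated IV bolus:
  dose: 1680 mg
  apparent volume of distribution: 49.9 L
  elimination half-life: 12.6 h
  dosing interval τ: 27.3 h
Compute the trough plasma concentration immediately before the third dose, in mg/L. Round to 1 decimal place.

C₀ per dose = Dose / Vd = 1680 / 49.9 = 33.67 mg/L
k = ln2 / t½ = 0.693147 / 12.6 = 0.05501 h⁻¹
Fraction remaining after one interval: r = e^(−kτ) = e^(−0.05501 × 27.3) = 0.2227
Before dose 3, 2 doses have been given (aged 1τ, 2τ).
C_trough = C₀ × (r + r²) = 33.67 × (0.2227 + 0.04960) = 9.168 mg/L

9.2 mg/L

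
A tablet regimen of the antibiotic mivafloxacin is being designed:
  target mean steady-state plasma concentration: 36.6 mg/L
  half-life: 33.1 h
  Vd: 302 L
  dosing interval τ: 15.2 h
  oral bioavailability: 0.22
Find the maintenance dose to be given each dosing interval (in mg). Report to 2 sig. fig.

k = ln2 / t½ = 0.693147 / 33.1 = 0.02094 h⁻¹
CL = k × Vd = 0.02094 × 302 = 6.324 L/h
At steady state, F × (Dose/τ) = Css × CL.
Dose = Css × CL × τ / F = 36.6 × 6.324 × 15.2 / 0.22 = 15990 mg

16000 mg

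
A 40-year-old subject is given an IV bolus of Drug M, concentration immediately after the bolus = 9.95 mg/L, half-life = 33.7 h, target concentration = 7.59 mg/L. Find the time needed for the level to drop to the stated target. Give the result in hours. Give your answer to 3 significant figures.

k = ln2 / t½ = 0.693147 / 33.7 = 0.02057 h⁻¹
t = ln(C₀ / C) / k = ln(9.950 / 7.59) / 0.02057
  = ln(1.311) / 0.02057 = 0.2708 / 0.02057 = 13.16 h

13.2 h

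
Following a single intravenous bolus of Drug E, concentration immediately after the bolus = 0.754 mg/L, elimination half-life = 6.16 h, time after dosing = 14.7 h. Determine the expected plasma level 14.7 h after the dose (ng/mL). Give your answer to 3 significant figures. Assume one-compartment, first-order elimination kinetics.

144 ng/mL

k = ln2 / t½ = 0.693147 / 6.16 = 0.1125 h⁻¹
C = C₀ · e^(−k·t) = 0.7540 × e^(−0.1125 × 14.7)
  = 0.7540 × 0.1913 = 0.1442 mg/L
Convert: 0.1442 mg/L × 1000 = 144.2 ng/mL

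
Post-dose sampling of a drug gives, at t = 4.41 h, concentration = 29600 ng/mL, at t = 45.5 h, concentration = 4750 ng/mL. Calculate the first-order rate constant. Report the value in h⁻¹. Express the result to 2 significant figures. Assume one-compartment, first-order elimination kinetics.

0.045 h⁻¹

k = ln(C₁/C₂) / (t₂ − t₁) = ln(29600/4750) / (45.5 − 4.41)
  = 1.830 / 41.09 = 0.04454 h⁻¹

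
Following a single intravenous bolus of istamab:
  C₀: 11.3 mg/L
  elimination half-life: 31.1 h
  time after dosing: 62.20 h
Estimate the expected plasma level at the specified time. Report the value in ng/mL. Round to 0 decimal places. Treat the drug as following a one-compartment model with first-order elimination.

2825 ng/mL

k = ln2 / t½ = 0.693147 / 31.1 = 0.02229 h⁻¹
t / t½ = 62.20 / 31.1 = 2 half-lives
C = C₀ × (1/2)^2 = 11.30 × 0.2500 = 2.825 mg/L
Convert: 2.825 mg/L × 1000 = 2825 ng/mL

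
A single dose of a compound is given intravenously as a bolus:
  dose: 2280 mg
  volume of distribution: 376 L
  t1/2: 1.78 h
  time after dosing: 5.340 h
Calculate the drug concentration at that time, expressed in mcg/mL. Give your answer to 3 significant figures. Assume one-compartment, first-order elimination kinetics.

0.758 mcg/mL

C₀ = Dose / Vd = 2280 / 376 = 6.064 mg/L
k = ln2 / t½ = 0.693147 / 1.78 = 0.3894 h⁻¹
t / t½ = 5.340 / 1.78 = 3 half-lives
C = C₀ × (1/2)^3 = 6.064 × 0.1250 = 0.7580 mg/L
(0.7580 mg/L = 0.7580 mcg/mL)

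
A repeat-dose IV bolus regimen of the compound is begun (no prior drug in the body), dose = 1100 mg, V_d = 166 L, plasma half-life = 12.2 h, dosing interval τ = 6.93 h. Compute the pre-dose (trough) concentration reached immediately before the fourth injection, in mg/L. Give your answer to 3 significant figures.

C₀ per dose = Dose / Vd = 1100 / 166 = 6.627 mg/L
k = ln2 / t½ = 0.693147 / 12.2 = 0.05682 h⁻¹
Fraction remaining after one interval: r = e^(−kτ) = e^(−0.05682 × 6.93) = 0.6745
Before dose 4, 3 doses have been given (aged 1τ, 2τ, 3τ).
C_trough = C₀ × (r + r² + … + r^3) = C₀ × r(1−r^3)/(1−r)
        = 6.627 × 0.6745 × (1 − 0.3069) / (1 − 0.6745) = 9.518 mg/L

9.52 mg/L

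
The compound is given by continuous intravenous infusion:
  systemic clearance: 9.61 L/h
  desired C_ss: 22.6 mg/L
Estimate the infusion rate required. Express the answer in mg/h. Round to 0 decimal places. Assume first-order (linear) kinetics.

217 mg/h

At steady state, infusion rate R₀ = Css × CL = 22.6 × 9.610 = 217.2 mg/h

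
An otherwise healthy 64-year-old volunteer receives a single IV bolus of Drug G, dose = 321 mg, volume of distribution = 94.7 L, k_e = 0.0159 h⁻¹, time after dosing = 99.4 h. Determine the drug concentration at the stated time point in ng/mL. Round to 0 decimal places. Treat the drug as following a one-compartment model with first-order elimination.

698 ng/mL

C₀ = Dose / Vd = 321.0 / 94.7 = 3.390 mg/L
C = C₀ · e^(−k·t) = 3.390 × e^(−0.01590 × 99.4)
  = 3.390 × 0.2059 = 0.6980 mg/L
Convert: 0.6980 mg/L × 1000 = 698.0 ng/mL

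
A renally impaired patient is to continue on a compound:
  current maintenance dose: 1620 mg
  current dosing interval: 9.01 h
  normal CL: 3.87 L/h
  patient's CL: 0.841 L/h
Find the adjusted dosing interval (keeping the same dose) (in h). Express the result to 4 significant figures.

41.46 h

To keep the same average steady-state level, dosing rate must scale with clearance.
CL ratio = 0.841 / 3.87 = 0.2173
New interval (same dose) = 9.01 / 0.2173 = 41.46 h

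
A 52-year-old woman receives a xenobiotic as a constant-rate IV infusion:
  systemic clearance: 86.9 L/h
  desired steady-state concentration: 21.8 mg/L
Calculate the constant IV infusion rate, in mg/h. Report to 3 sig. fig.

1890 mg/h

At steady state, infusion rate R₀ = Css × CL = 21.8 × 86.90 = 1894 mg/h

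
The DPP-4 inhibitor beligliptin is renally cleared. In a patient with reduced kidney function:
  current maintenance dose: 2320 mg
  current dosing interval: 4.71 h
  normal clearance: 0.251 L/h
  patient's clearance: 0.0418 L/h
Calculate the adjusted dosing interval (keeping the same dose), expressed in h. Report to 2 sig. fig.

To keep the same average steady-state level, dosing rate must scale with clearance.
CL ratio = 0.0418 / 0.251 = 0.1665
New interval (same dose) = 4.71 / 0.1665 = 28.29 h

28 h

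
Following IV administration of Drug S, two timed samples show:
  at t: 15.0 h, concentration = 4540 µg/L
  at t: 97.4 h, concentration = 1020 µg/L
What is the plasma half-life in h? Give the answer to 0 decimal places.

38 h

k = ln(C₁/C₂) / (t₂ − t₁) = ln(4540/1020) / (97.4 − 15.0)
  = 1.493 / 82.40 = 0.01812 h⁻¹
t½ = ln2 / k = 0.693147 / 0.01812 = 38.25 h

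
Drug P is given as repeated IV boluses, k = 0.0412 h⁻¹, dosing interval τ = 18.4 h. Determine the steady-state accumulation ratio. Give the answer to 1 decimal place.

e^(−kτ) = e^(−0.04120 × 18.4) = 0.4686
Accumulation ratio R = 1 / (1 − e^(−kτ)) = 1 / (1 − 0.4686) = 1.882

1.9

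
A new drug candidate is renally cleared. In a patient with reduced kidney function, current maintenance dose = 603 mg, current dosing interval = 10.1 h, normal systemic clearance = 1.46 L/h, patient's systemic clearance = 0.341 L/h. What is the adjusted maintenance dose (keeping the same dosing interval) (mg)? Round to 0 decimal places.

141 mg

To keep the same average steady-state level, dosing rate must scale with clearance.
CL ratio = 0.341 / 1.46 = 0.2336
New dose (same interval) = 603 × 0.2336 = 140.9 mg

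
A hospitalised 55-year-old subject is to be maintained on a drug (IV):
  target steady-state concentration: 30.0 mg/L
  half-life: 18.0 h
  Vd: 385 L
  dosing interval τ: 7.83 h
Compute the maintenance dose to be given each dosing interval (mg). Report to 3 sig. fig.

3480 mg

k = ln2 / t½ = 0.693147 / 18.0 = 0.03851 h⁻¹
CL = k × Vd = 0.03851 × 385 = 14.83 L/h
At steady state, Dose/τ = Css × CL.
Dose = Css × CL × τ = 30.0 × 14.83 × 7.83 = 3484 mg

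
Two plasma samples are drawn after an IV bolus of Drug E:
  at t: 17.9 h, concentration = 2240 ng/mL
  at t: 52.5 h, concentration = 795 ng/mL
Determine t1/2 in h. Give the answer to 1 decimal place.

23.2 h

k = ln(C₁/C₂) / (t₂ − t₁) = ln(2240/795) / (52.5 − 17.9)
  = 1.036 / 34.60 = 0.02994 h⁻¹
t½ = ln2 / k = 0.693147 / 0.02994 = 23.15 h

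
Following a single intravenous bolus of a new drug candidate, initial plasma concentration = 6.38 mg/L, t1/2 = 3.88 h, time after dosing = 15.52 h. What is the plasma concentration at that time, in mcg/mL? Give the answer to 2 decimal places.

k = ln2 / t½ = 0.693147 / 3.88 = 0.1786 h⁻¹
t / t½ = 15.52 / 3.88 = 4 half-lives
C = C₀ × (1/2)^4 = 6.380 × 0.06250 = 0.3988 mg/L
(0.3988 mg/L = 0.3988 mcg/mL)

0.40 mcg/mL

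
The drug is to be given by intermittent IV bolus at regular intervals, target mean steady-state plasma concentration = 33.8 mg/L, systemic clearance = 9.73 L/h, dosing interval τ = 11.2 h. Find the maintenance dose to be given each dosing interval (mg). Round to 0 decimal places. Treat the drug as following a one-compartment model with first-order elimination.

At steady state, Dose/τ = Css × CL.
Dose = Css × CL × τ = 33.8 × 9.730 × 11.2 = 3683 mg

3683 mg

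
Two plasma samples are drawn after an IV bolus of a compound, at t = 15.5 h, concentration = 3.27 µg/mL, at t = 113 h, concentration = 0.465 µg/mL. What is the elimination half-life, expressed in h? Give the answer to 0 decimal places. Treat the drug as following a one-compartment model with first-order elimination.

k = ln(C₁/C₂) / (t₂ − t₁) = ln(3.27/0.465) / (113 − 15.5)
  = 1.951 / 97.50 = 0.02001 h⁻¹
t½ = ln2 / k = 0.693147 / 0.02001 = 34.64 h

35 h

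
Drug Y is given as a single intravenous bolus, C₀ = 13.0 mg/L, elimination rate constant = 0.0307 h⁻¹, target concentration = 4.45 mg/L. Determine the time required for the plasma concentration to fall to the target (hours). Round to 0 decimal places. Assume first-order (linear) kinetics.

t = ln(C₀ / C) / k = ln(13.00 / 4.45) / 0.03070
  = ln(2.921) / 0.03070 = 1.072 / 0.03070 = 34.92 h

35 h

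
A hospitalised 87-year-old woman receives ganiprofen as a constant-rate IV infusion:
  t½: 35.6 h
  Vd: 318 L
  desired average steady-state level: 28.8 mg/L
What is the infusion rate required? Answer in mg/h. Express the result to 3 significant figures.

k = ln2 / t½ = 0.693147 / 35.6 = 0.01947 h⁻¹
CL = k × Vd = 0.01947 × 318 = 6.191 L/h
At steady state, infusion rate R₀ = Css × CL = 28.8 × 6.191 = 178.3 mg/h

178 mg/h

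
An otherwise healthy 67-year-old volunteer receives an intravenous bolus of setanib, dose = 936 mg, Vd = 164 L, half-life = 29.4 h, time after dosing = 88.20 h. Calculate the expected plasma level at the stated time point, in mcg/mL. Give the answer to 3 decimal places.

C₀ = Dose / Vd = 936.0 / 164 = 5.707 mg/L
k = ln2 / t½ = 0.693147 / 29.4 = 0.02358 h⁻¹
t / t½ = 88.20 / 29.4 = 3 half-lives
C = C₀ × (1/2)^3 = 5.707 × 0.1250 = 0.7134 mg/L
(0.7134 mg/L = 0.7134 mcg/mL)

0.713 mcg/mL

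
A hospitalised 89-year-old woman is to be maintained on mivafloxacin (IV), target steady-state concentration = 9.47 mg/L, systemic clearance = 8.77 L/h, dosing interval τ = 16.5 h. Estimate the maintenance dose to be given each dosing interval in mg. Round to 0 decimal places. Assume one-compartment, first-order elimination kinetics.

1370 mg

At steady state, Dose/τ = Css × CL.
Dose = Css × CL × τ = 9.47 × 8.770 × 16.5 = 1370 mg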